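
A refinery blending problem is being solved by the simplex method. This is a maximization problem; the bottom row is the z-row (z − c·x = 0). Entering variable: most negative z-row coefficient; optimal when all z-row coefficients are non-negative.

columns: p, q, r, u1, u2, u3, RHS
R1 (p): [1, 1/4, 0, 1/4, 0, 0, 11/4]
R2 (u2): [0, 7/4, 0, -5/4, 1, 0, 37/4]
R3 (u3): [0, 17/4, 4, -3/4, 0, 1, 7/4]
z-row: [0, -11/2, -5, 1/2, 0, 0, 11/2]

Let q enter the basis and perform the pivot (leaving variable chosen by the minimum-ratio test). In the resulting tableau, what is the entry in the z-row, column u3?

22/17

Ratio test on column q — row 1: (11/4)/(1/4) = 11; row 2: (37/4)/(7/4) = 37/7; row 3: (7/4)/(17/4) = 7/17. Minimum is 7/17 at row 3 (u3 leaves); pivot element 17/4.
Divide row 3 by 17/4; eliminate column q from the other rows.
z-row update in column u3: 0 − (-11/2)·(4/17) = 22/17.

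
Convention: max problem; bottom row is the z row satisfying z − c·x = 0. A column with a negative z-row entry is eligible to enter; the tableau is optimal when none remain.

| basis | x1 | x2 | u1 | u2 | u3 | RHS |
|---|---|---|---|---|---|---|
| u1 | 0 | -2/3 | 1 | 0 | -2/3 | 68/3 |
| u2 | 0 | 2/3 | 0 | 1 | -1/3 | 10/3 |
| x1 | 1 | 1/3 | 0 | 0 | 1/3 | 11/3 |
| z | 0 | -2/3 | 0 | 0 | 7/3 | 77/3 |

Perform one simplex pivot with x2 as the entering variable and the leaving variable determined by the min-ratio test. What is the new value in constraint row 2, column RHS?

Ratio test on column x2 — row 1: entry -2/3 ≤ 0; row 2: (10/3)/(2/3) = 5; row 3: (11/3)/(1/3) = 11. Minimum is 5 at row 2 (u2 leaves); pivot element 2/3.
Divide row 2 by 2/3; eliminate column x2 from the other rows.
In the new row 2, the RHS entry is the old entry divided by the pivot: (10/3)/(2/3) = 5.

5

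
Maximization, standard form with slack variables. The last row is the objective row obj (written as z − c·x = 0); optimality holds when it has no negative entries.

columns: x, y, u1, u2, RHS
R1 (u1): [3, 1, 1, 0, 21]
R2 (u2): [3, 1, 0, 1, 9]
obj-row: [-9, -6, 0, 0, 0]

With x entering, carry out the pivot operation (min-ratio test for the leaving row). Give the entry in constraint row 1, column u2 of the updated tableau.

-1

Ratio test on column x — row 1: 21/3 = 7; row 2: 9/3 = 3. Minimum is 3 at row 2 (u2 leaves); pivot element 3.
Divide row 2 by 3; eliminate column x from the other rows.
Row 1 update in column u2: 0 − 3·(1/3) = -1.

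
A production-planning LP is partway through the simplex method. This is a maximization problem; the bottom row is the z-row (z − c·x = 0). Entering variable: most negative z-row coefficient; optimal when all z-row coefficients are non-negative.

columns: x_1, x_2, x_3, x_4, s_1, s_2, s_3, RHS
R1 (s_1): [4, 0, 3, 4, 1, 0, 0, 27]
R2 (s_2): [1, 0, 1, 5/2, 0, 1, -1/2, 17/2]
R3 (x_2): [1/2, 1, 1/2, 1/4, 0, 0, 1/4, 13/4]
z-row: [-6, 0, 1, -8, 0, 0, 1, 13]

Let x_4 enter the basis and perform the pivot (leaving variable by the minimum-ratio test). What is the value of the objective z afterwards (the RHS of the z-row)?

Ratio test on column x_4 — row 1: 27/4 = 27/4; row 2: (17/2)/(5/2) = 17/5; row 3: (13/4)/(1/4) = 13. Minimum is 17/5 at row 2 (s_2 leaves); pivot element 5/2.
Pivot on row 2; the z-row RHS becomes 13 − (-8)·(17/5) = 201/5.

201/5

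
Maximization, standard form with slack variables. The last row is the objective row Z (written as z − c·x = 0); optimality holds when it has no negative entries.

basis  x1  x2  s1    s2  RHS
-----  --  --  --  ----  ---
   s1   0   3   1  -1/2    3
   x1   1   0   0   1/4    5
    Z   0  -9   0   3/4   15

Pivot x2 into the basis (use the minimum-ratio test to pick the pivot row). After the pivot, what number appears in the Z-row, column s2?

Ratio test on column x2 — row 1: 3/3 = 1; row 2: entry 0 ≤ 0. Minimum is 1 at row 1 (s1 leaves); pivot element 3.
Divide row 1 by 3; eliminate column x2 from the other rows.
Z-row update in column s2: 3/4 − (-9)·(-1/6) = -3/4.

-3/4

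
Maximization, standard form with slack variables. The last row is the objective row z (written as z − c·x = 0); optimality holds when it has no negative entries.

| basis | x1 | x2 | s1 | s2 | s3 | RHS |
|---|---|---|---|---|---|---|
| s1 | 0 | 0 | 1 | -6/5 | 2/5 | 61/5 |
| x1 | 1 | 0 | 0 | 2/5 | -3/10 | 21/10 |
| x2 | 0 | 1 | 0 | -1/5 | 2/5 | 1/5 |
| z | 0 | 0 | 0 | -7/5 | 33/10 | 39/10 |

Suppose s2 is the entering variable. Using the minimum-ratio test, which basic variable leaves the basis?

x1

Column s2 entries and ratios — s1: -6/5 ≤ 0, skip; x1: (21/10)/(2/5) = 21/4; x2: -1/5 ≤ 0, skip.
Smallest ratio is 21/4 in the row of x1, so x1 leaves.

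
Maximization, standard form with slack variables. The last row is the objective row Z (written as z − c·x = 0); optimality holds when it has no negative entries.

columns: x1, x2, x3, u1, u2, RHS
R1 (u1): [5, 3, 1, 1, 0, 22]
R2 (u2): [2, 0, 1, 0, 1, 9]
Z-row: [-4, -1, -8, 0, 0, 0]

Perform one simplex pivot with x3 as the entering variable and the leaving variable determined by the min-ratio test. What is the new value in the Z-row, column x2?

-1

Ratio test on column x3 — row 1: 22/1 = 22; row 2: 9/1 = 9. Minimum is 9 at row 2 (u2 leaves); pivot element 1.
Divide row 2 by 1; eliminate column x3 from the other rows.
Z-row update in column x2: -1 − (-8)·0 = -1.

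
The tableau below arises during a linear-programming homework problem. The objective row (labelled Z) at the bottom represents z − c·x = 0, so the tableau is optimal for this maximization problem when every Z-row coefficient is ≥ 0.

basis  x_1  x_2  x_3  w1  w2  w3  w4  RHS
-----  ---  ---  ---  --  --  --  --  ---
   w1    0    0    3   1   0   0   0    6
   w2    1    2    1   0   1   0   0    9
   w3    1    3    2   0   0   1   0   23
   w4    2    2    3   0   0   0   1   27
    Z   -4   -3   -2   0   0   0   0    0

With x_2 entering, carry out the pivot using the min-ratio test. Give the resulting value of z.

Ratio test on column x_2 — row 1: entry 0 ≤ 0; row 2: 9/2 = 9/2; row 3: 23/3 = 23/3; row 4: 27/2 = 27/2. Minimum is 9/2 at row 2 (w2 leaves); pivot element 2.
Pivot on row 2; the Z-row RHS becomes 0 − (-3)·(9/2) = 27/2.

27/2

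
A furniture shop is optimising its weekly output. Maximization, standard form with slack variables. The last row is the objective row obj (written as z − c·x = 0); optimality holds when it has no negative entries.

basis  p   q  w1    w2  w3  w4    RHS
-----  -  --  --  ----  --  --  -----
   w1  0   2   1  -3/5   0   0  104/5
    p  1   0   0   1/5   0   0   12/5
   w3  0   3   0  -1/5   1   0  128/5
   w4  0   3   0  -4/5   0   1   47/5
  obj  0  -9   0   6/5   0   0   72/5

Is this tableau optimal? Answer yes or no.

no

The obj-row has a negative entry -9 in column q, so it is not optimal.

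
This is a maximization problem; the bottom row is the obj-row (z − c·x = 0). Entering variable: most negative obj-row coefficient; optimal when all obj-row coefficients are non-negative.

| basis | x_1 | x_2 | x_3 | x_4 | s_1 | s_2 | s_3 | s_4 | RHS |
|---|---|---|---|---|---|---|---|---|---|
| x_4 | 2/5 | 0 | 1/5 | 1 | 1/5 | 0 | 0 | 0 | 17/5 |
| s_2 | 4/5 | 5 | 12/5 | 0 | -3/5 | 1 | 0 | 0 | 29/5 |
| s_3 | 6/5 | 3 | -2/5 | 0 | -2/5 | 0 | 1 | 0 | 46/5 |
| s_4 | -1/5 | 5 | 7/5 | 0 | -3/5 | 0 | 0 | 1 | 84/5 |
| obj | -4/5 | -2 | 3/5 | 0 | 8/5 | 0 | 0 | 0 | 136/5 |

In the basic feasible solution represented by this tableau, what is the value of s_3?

46/5

s_3 is basic (row 3); its value is the RHS of that row, 46/5.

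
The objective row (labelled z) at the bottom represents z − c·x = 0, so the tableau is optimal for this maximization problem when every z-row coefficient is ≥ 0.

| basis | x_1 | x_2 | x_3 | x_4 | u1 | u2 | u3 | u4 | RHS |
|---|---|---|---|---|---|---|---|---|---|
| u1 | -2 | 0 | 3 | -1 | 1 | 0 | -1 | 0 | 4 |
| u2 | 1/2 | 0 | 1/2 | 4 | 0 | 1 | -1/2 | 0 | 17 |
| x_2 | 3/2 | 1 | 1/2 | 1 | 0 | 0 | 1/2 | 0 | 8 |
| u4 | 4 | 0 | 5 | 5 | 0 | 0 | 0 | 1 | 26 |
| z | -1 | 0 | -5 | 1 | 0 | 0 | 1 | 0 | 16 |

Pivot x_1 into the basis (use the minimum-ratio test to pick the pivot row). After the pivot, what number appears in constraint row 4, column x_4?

Ratio test on column x_1 — row 1: entry -2 ≤ 0; row 2: 17/(1/2) = 34; row 3: 8/(3/2) = 16/3; row 4: 26/4 = 13/2. Minimum is 16/3 at row 3 (x_2 leaves); pivot element 3/2.
Divide row 3 by 3/2; eliminate column x_1 from the other rows.
Row 4 update in column x_4: 5 − 4·(2/3) = 7/3.

7/3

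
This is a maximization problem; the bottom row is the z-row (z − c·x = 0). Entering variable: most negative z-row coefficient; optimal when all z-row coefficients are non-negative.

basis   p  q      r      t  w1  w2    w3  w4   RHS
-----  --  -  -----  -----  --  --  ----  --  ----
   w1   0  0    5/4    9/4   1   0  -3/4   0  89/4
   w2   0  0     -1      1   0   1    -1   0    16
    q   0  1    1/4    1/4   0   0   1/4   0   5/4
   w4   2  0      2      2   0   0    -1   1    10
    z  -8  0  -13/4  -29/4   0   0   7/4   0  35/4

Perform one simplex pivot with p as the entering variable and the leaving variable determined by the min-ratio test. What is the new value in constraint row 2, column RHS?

Ratio test on column p — row 1: entry 0 ≤ 0; row 2: entry 0 ≤ 0; row 3: entry 0 ≤ 0; row 4: 10/2 = 5. Minimum is 5 at row 4 (w4 leaves); pivot element 2.
Divide row 4 by 2; eliminate column p from the other rows.
Row 2 update in column RHS: 16 − 0·5 = 16.

16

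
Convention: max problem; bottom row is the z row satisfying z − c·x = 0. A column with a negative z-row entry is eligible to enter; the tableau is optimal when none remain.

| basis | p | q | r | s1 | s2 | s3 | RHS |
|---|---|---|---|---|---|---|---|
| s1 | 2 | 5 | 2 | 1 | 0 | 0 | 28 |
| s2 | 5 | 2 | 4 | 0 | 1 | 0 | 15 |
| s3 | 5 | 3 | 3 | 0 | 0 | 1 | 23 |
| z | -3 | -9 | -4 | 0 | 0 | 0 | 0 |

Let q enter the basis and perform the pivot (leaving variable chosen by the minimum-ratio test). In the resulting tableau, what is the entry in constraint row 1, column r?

2/5

Ratio test on column q — row 1: 28/5 = 28/5; row 2: 15/2 = 15/2; row 3: 23/3 = 23/3. Minimum is 28/5 at row 1 (s1 leaves); pivot element 5.
Divide row 1 by 5; eliminate column q from the other rows.
In the new row 1, the r entry is the old entry divided by the pivot: 2/5 = 2/5.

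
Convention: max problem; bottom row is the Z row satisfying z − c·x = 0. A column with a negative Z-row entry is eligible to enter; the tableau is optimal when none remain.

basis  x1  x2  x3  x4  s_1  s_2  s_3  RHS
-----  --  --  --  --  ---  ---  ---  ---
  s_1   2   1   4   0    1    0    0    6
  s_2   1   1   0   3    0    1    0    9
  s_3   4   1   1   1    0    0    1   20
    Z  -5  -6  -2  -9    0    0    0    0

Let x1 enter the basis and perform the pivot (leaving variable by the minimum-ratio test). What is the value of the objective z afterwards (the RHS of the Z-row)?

15

Ratio test on column x1 — row 1: 6/2 = 3; row 2: 9/1 = 9; row 3: 20/4 = 5. Minimum is 3 at row 1 (s_1 leaves); pivot element 2.
Pivot on row 1; the Z-row RHS becomes 0 − (-5)·3 = 15.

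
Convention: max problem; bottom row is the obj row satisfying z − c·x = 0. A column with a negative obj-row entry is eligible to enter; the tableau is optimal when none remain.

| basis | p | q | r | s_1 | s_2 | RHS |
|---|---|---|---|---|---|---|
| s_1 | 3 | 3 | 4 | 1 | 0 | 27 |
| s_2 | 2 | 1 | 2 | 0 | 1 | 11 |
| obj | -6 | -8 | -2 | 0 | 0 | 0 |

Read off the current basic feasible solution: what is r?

0

r is not in the basis, so in the current basic feasible solution r = 0.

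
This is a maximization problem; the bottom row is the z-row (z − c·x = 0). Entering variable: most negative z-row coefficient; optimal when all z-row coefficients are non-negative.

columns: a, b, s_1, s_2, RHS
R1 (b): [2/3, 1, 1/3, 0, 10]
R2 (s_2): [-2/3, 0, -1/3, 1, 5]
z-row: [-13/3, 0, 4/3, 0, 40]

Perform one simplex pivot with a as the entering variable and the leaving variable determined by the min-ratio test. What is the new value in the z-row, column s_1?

Ratio test on column a — row 1: 10/(2/3) = 15; row 2: entry -2/3 ≤ 0. Minimum is 15 at row 1 (b leaves); pivot element 2/3.
Divide row 1 by 2/3; eliminate column a from the other rows.
z-row update in column s_1: 4/3 − (-13/3)·(1/2) = 7/2.

7/2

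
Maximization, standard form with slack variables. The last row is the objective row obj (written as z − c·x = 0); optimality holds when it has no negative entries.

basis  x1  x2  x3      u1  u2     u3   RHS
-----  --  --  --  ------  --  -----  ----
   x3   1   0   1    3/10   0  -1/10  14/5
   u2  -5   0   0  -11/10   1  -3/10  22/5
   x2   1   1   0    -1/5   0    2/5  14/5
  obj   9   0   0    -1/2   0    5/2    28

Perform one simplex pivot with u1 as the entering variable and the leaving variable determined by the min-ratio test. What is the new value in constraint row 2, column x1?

-4/3

Ratio test on column u1 — row 1: (14/5)/(3/10) = 28/3; row 2: entry -11/10 ≤ 0; row 3: entry -1/5 ≤ 0. Minimum is 28/3 at row 1 (x3 leaves); pivot element 3/10.
Divide row 1 by 3/10; eliminate column u1 from the other rows.
Row 2 update in column x1: -5 − (-11/10)·(10/3) = -4/3.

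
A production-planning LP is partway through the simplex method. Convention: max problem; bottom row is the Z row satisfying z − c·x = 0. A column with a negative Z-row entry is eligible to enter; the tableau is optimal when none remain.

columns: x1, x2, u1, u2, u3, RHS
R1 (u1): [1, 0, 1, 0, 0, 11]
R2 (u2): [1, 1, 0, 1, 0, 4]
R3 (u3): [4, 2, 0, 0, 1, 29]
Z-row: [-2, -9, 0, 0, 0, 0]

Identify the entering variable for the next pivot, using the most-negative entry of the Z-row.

x2

Negative Z-row entries: x1: -2, x2: -9.
The most negative is -9 in column x2, so x2 enters.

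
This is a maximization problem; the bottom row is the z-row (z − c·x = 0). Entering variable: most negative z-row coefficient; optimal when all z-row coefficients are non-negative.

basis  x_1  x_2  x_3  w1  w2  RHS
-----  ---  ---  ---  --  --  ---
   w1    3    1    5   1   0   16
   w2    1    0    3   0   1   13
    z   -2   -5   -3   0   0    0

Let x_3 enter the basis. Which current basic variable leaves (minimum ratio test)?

w1

Column x_3 entries and ratios — w1: 16/5 = 16/5; w2: 13/3 = 13/3.
Smallest ratio is 16/5 in the row of w1, so w1 leaves.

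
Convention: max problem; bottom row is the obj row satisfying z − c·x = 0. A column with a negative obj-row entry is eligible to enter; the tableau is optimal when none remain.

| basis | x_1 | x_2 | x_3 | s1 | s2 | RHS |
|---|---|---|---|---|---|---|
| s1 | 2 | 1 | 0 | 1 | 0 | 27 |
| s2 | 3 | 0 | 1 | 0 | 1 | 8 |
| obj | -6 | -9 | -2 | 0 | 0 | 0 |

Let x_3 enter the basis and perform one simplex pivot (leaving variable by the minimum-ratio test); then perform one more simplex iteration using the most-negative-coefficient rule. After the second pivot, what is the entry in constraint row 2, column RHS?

Ratio test on column x_3 — row 1: entry 0 ≤ 0; row 2: 8/1 = 8. Minimum is 8 at row 2 (s2 leaves); pivot element 1.
Divide row 2 by 1; eliminate column x_3 from the other rows.
Second iteration: most negative obj-row entry is -9 in column x_2, so x_2 enters.
Ratio test on column x_2 — row 1: 27/1 = 27; row 2: entry 0 ≤ 0. Minimum is 27 at row 1 (s1 leaves); pivot element 1.
Divide row 1 by 1; eliminate column x_2 from the other rows.
After both pivots, the entry at constraint row 2, column RHS is 8.

8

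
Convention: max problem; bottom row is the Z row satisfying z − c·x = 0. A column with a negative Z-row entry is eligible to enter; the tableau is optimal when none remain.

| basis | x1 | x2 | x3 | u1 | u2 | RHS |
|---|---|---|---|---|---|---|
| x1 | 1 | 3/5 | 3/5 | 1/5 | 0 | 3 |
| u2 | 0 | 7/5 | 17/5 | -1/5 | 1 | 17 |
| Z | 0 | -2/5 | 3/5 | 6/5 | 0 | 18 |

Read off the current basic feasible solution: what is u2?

17

u2 is basic (row 2); its value is the RHS of that row, 17.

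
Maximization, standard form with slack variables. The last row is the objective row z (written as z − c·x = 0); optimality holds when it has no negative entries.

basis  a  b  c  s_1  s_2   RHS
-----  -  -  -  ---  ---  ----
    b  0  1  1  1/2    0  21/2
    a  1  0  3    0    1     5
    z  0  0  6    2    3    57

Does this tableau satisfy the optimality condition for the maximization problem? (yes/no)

Every z-row coefficient is ≥ 0, so the tableau is optimal.

yes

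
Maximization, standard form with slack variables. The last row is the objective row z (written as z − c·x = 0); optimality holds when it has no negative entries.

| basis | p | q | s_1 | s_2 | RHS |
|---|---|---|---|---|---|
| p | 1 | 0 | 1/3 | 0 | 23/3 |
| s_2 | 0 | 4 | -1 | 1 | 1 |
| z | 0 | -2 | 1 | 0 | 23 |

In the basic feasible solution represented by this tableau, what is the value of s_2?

s_2 is basic (row 2); its value is the RHS of that row, 1.

1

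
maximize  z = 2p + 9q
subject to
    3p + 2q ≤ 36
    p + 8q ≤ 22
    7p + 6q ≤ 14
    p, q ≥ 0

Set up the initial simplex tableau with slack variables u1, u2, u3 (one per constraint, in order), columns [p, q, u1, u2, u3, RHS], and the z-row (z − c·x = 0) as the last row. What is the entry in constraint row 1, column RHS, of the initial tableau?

The RHS of constraint 1 is b_1 = 36.

36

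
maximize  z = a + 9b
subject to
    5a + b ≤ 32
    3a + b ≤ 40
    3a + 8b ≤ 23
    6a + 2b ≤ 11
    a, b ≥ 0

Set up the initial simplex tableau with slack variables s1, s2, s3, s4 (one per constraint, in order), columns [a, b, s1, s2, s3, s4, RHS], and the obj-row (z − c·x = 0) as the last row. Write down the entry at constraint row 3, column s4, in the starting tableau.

Slack s4 belongs to constraint 4; its column is the unit vector e_4, so the entry in row 3 is 0.

0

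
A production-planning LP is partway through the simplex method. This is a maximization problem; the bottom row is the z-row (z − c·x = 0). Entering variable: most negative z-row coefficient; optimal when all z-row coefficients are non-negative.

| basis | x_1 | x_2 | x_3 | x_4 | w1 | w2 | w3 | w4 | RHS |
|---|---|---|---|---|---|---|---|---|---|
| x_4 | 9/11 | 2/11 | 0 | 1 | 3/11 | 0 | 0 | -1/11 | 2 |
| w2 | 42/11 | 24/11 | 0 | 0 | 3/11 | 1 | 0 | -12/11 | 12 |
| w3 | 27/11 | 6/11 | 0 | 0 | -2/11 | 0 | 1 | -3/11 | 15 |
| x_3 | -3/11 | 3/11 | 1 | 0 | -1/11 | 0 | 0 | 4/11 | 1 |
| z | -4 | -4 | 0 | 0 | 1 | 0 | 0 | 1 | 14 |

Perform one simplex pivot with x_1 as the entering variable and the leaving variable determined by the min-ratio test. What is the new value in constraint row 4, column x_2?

Ratio test on column x_1 — row 1: 2/(9/11) = 22/9; row 2: 12/(42/11) = 22/7; row 3: 15/(27/11) = 55/9; row 4: entry -3/11 ≤ 0. Minimum is 22/9 at row 1 (x_4 leaves); pivot element 9/11.
Divide row 1 by 9/11; eliminate column x_1 from the other rows.
Row 4 update in column x_2: 3/11 − (-3/11)·(2/9) = 1/3.

1/3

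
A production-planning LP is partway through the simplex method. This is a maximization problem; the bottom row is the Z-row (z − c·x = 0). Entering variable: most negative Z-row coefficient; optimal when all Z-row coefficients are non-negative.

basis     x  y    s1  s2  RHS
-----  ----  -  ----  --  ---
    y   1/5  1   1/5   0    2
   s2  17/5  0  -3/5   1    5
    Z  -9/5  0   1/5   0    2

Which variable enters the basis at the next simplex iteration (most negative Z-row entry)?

x

Negative Z-row entries: x: -9/5.
The most negative is -9/5 in column x, so x enters.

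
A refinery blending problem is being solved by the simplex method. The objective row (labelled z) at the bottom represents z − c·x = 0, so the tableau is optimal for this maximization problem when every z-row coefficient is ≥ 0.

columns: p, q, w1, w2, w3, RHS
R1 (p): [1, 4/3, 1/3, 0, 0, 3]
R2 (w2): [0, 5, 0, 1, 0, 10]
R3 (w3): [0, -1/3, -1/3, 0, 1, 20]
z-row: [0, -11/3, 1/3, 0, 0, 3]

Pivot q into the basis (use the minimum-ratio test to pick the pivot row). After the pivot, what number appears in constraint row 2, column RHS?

Ratio test on column q — row 1: 3/(4/3) = 9/4; row 2: 10/5 = 2; row 3: entry -1/3 ≤ 0. Minimum is 2 at row 2 (w2 leaves); pivot element 5.
Divide row 2 by 5; eliminate column q from the other rows.
In the new row 2, the RHS entry is the old entry divided by the pivot: 10/5 = 2.

2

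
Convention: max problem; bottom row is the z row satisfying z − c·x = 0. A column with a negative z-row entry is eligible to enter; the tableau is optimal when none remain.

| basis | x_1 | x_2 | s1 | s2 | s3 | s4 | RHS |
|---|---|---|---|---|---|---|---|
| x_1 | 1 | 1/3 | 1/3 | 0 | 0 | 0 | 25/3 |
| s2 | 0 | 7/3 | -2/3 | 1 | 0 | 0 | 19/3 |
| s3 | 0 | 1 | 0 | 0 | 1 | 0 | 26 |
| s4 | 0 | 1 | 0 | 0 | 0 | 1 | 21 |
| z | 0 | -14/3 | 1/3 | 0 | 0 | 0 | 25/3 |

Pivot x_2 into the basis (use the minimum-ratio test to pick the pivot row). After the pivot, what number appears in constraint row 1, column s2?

-1/7

Ratio test on column x_2 — row 1: (25/3)/(1/3) = 25; row 2: (19/3)/(7/3) = 19/7; row 3: 26/1 = 26; row 4: 21/1 = 21. Minimum is 19/7 at row 2 (s2 leaves); pivot element 7/3.
Divide row 2 by 7/3; eliminate column x_2 from the other rows.
Row 1 update in column s2: 0 − (1/3)·(3/7) = -1/7.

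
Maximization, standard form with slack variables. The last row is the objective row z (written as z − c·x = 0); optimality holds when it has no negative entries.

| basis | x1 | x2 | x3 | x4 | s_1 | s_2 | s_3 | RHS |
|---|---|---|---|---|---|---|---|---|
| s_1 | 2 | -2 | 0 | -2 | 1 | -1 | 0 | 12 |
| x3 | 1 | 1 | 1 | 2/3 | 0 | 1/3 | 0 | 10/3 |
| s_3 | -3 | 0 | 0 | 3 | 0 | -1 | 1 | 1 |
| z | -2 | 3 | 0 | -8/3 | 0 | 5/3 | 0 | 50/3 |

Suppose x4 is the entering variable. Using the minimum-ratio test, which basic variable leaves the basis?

Column x4 entries and ratios — s_1: -2 ≤ 0, skip; x3: (10/3)/(2/3) = 5; s_3: 1/3 = 1/3.
Smallest ratio is 1/3 in the row of s_3, so s_3 leaves.

s_3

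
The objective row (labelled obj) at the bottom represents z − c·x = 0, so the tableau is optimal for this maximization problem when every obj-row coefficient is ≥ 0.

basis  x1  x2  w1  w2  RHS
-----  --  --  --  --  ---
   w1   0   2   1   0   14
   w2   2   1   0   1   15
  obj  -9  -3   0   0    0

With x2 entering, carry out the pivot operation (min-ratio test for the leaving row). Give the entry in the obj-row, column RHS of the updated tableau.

21

Ratio test on column x2 — row 1: 14/2 = 7; row 2: 15/1 = 15. Minimum is 7 at row 1 (w1 leaves); pivot element 2.
Divide row 1 by 2; eliminate column x2 from the other rows.
obj-row update in column RHS: 0 − (-3)·7 = 21.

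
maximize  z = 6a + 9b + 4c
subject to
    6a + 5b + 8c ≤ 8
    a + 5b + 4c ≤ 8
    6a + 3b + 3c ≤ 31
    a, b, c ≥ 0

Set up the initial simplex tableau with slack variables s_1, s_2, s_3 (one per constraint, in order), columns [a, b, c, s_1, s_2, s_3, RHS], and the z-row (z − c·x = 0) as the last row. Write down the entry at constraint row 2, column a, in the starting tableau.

1

Constraint 2 has coefficient 1 on a.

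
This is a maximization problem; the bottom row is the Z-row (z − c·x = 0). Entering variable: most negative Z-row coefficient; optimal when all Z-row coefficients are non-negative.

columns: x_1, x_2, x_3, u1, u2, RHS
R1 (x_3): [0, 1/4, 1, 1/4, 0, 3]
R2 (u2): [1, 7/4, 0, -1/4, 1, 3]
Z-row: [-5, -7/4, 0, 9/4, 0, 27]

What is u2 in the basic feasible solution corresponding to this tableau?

u2 is basic (row 2); its value is the RHS of that row, 3.

3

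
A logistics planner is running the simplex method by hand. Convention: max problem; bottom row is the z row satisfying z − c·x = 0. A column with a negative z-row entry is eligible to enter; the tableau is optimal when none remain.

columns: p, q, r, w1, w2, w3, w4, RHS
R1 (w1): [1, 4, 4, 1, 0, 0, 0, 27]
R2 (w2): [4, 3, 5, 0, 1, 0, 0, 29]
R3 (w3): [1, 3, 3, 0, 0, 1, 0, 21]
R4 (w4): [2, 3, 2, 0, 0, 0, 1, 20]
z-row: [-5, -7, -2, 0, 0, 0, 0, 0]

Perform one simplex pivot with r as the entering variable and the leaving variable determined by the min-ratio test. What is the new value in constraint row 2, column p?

Ratio test on column r — row 1: 27/4 = 27/4; row 2: 29/5 = 29/5; row 3: 21/3 = 7; row 4: 20/2 = 10. Minimum is 29/5 at row 2 (w2 leaves); pivot element 5.
Divide row 2 by 5; eliminate column r from the other rows.
In the new row 2, the p entry is the old entry divided by the pivot: 4/5 = 4/5.

4/5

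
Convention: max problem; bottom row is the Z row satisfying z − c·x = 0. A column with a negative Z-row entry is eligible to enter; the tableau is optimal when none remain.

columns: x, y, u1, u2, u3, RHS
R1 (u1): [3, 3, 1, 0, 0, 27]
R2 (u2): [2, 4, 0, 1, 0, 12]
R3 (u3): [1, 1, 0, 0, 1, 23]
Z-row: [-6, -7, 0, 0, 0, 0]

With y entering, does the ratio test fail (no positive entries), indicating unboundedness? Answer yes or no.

Column y has positive entries in row(s) 1, 2, 3, so the ratio test bounds it — not unbounded.

no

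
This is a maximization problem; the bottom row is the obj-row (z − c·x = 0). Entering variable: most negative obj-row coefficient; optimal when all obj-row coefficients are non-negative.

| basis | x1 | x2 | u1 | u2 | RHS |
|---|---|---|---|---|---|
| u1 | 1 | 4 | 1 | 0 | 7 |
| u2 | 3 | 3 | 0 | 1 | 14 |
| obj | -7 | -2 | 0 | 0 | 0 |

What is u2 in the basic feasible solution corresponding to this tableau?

u2 is basic (row 2); its value is the RHS of that row, 14.

14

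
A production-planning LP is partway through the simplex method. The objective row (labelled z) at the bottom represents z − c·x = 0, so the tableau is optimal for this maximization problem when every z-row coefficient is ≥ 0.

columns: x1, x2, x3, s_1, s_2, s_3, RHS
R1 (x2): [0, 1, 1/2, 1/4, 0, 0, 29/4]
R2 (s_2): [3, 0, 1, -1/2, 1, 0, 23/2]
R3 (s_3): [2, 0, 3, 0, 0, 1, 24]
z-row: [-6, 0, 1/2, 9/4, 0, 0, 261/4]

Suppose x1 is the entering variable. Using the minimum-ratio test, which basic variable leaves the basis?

Column x1 entries and ratios — x2: 0 ≤ 0, skip; s_2: (23/2)/3 = 23/6; s_3: 24/2 = 12.
Smallest ratio is 23/6 in the row of s_2, so s_2 leaves.

s_2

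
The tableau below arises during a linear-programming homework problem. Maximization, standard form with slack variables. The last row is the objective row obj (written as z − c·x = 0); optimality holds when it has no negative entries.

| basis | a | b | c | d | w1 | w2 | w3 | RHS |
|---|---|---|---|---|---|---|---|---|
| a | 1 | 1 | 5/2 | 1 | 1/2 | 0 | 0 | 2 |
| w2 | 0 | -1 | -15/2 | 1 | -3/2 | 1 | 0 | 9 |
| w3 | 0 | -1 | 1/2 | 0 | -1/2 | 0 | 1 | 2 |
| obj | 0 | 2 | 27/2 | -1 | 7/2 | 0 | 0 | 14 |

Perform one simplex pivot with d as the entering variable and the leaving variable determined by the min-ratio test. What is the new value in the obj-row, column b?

3

Ratio test on column d — row 1: 2/1 = 2; row 2: 9/1 = 9; row 3: entry 0 ≤ 0. Minimum is 2 at row 1 (a leaves); pivot element 1.
Divide row 1 by 1; eliminate column d from the other rows.
obj-row update in column b: 2 − (-1)·1 = 3.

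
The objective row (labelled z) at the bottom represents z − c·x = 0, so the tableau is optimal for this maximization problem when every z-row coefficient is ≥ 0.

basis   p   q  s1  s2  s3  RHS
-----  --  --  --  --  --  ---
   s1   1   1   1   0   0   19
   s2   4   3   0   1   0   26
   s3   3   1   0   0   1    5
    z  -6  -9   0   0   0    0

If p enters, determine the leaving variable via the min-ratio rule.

s3

Column p entries and ratios — s1: 19/1 = 19; s2: 26/4 = 13/2; s3: 5/3 = 5/3.
Smallest ratio is 5/3 in the row of s3, so s3 leaves.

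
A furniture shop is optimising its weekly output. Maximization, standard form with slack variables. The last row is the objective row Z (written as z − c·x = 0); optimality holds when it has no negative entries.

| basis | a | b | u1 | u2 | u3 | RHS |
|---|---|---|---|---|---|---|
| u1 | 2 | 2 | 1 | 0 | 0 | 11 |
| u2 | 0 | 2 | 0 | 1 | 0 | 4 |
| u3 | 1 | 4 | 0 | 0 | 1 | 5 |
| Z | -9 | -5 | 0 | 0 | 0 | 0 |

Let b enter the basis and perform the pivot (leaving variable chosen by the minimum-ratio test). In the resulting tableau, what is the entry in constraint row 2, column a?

-1/2

Ratio test on column b — row 1: 11/2 = 11/2; row 2: 4/2 = 2; row 3: 5/4 = 5/4. Minimum is 5/4 at row 3 (u3 leaves); pivot element 4.
Divide row 3 by 4; eliminate column b from the other rows.
Row 2 update in column a: 0 − 2·(1/4) = -1/2.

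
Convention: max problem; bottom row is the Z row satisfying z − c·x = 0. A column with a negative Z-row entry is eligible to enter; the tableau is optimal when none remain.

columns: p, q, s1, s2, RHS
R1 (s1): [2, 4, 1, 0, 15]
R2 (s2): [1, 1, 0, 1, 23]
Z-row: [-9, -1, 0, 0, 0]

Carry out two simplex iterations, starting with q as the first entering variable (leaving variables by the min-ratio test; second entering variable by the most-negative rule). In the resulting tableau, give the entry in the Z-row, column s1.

9/2

Ratio test on column q — row 1: 15/4 = 15/4; row 2: 23/1 = 23. Minimum is 15/4 at row 1 (s1 leaves); pivot element 4.
Divide row 1 by 4; eliminate column q from the other rows.
Second iteration: most negative Z-row entry is -17/2 in column p, so p enters.
Ratio test on column p — row 1: (15/4)/(1/2) = 15/2; row 2: (77/4)/(1/2) = 77/2. Minimum is 15/2 at row 1 (q leaves); pivot element 1/2.
Divide row 1 by 1/2; eliminate column p from the other rows.
After both pivots, the entry at the Z-row, column s1 is 9/2.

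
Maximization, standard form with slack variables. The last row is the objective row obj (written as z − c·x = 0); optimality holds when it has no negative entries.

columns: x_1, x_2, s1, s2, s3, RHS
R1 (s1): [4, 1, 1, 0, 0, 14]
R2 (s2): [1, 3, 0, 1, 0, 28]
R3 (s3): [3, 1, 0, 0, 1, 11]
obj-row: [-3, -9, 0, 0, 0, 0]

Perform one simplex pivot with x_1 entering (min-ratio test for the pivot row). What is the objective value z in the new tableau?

Ratio test on column x_1 — row 1: 14/4 = 7/2; row 2: 28/1 = 28; row 3: 11/3 = 11/3. Minimum is 7/2 at row 1 (s1 leaves); pivot element 4.
Pivot on row 1; the obj-row RHS becomes 0 − (-3)·(7/2) = 21/2.

21/2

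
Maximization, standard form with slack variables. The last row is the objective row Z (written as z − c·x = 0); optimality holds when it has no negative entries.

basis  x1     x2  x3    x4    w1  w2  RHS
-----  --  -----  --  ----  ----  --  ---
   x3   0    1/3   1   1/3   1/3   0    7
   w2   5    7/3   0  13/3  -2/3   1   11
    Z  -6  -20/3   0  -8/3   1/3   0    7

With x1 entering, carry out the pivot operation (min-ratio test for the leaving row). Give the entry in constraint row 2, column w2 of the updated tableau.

1/5

Ratio test on column x1 — row 1: entry 0 ≤ 0; row 2: 11/5 = 11/5. Minimum is 11/5 at row 2 (w2 leaves); pivot element 5.
Divide row 2 by 5; eliminate column x1 from the other rows.
In the new row 2, the w2 entry is the old entry divided by the pivot: 1/5 = 1/5.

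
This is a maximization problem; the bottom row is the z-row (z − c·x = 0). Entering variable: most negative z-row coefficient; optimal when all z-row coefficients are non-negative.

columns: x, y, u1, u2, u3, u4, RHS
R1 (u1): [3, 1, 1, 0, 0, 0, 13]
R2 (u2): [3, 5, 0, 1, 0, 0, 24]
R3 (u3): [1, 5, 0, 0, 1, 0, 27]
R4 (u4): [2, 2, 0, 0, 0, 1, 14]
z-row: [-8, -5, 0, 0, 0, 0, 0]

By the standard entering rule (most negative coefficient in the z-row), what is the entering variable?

x

Negative z-row entries: x: -8, y: -5.
The most negative is -8 in column x, so x enters.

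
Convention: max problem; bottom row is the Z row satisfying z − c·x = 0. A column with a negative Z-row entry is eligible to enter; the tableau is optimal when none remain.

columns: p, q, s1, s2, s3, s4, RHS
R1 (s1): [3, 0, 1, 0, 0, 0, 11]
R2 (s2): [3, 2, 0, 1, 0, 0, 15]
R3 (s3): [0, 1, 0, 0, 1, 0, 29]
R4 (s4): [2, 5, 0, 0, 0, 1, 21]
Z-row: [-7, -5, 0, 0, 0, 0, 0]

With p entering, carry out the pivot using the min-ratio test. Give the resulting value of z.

77/3

Ratio test on column p — row 1: 11/3 = 11/3; row 2: 15/3 = 5; row 3: entry 0 ≤ 0; row 4: 21/2 = 21/2. Minimum is 11/3 at row 1 (s1 leaves); pivot element 3.
Pivot on row 1; the Z-row RHS becomes 0 − (-7)·(11/3) = 77/3.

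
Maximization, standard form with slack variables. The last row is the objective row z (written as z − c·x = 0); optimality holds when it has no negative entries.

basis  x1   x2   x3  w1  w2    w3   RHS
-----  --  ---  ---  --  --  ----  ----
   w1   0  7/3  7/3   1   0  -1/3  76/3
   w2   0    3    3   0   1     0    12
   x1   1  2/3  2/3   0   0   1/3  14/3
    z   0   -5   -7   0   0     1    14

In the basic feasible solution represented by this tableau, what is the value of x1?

14/3

x1 is basic (row 3); its value is the RHS of that row, 14/3.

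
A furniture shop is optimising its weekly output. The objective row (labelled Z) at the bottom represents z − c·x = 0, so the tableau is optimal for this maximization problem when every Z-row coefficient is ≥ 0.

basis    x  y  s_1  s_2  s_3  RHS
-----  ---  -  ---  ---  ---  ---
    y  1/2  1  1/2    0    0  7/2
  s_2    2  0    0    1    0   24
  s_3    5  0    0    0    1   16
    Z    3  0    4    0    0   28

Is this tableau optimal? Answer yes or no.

yes

Every Z-row coefficient is ≥ 0, so the tableau is optimal.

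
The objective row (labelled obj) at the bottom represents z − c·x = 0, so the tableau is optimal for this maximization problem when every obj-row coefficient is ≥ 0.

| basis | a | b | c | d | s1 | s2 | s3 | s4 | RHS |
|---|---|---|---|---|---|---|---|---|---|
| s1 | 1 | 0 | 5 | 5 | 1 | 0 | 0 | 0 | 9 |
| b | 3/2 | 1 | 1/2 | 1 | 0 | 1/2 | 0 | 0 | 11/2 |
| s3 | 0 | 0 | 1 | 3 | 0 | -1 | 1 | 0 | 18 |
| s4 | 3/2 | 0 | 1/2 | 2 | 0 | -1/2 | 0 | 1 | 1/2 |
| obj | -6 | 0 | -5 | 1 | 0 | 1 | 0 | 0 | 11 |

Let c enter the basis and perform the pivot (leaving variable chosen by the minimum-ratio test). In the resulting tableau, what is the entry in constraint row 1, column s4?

Ratio test on column c — row 1: 9/5 = 9/5; row 2: (11/2)/(1/2) = 11; row 3: 18/1 = 18; row 4: (1/2)/(1/2) = 1. Minimum is 1 at row 4 (s4 leaves); pivot element 1/2.
Divide row 4 by 1/2; eliminate column c from the other rows.
Row 1 update in column s4: 0 − 5·2 = -10.

-10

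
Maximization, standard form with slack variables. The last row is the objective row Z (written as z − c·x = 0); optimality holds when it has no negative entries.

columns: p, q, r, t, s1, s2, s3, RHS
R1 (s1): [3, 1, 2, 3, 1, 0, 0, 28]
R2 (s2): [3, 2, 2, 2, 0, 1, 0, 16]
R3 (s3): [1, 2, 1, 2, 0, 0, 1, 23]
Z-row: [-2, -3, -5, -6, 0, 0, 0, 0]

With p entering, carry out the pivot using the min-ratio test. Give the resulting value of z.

32/3

Ratio test on column p — row 1: 28/3 = 28/3; row 2: 16/3 = 16/3; row 3: 23/1 = 23. Minimum is 16/3 at row 2 (s2 leaves); pivot element 3.
Pivot on row 2; the Z-row RHS becomes 0 − (-2)·(16/3) = 32/3.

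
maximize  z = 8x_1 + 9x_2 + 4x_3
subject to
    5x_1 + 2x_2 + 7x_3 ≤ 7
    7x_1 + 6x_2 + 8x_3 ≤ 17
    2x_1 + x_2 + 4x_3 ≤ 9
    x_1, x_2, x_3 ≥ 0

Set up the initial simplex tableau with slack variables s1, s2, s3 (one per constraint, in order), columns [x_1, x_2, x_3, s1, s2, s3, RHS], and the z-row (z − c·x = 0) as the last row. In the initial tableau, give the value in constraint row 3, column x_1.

2

Constraint 3 has coefficient 2 on x_1.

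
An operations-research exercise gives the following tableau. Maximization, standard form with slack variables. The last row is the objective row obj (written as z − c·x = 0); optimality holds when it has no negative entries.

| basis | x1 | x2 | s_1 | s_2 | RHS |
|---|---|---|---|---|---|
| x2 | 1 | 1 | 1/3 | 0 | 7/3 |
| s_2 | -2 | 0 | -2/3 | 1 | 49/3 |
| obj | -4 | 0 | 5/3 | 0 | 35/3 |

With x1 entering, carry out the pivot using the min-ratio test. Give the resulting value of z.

Ratio test on column x1 — row 1: (7/3)/1 = 7/3; row 2: entry -2 ≤ 0. Minimum is 7/3 at row 1 (x2 leaves); pivot element 1.
Pivot on row 1; the obj-row RHS becomes 35/3 − (-4)·(7/3) = 21.

21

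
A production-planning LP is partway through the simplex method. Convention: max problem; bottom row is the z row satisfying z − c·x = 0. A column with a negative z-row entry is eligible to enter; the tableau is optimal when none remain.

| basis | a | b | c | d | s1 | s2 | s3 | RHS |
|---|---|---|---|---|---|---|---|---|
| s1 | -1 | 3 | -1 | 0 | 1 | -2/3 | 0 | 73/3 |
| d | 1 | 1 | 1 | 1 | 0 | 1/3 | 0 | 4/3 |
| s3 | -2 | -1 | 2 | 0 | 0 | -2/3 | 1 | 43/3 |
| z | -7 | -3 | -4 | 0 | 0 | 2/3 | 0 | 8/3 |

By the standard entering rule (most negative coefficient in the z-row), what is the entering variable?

Negative z-row entries: a: -7, b: -3, c: -4.
The most negative is -7 in column a, so a enters.

a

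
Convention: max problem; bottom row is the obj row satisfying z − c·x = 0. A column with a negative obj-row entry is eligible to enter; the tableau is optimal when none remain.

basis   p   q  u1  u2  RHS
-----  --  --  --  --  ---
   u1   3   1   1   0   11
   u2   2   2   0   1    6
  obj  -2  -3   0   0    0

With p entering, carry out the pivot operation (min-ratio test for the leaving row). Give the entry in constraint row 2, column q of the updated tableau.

Ratio test on column p — row 1: 11/3 = 11/3; row 2: 6/2 = 3. Minimum is 3 at row 2 (u2 leaves); pivot element 2.
Divide row 2 by 2; eliminate column p from the other rows.
In the new row 2, the q entry is the old entry divided by the pivot: 2/2 = 1.

1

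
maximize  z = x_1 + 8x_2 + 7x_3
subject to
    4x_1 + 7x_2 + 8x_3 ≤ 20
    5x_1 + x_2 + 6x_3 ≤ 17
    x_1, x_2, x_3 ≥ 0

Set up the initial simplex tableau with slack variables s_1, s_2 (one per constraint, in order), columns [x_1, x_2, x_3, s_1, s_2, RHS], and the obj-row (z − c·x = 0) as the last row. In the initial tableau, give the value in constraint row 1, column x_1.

Constraint 1 has coefficient 4 on x_1.

4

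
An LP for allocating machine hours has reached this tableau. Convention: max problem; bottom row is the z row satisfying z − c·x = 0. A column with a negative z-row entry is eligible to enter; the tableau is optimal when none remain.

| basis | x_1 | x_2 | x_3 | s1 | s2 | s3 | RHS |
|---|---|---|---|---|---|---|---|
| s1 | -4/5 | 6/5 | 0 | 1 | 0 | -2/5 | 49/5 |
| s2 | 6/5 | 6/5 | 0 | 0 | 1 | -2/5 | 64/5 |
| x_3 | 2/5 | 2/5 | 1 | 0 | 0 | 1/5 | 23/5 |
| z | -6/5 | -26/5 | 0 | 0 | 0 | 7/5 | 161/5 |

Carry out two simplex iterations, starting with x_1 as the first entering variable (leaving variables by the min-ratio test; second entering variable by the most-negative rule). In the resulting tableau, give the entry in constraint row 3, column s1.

0

Ratio test on column x_1 — row 1: entry -4/5 ≤ 0; row 2: (64/5)/(6/5) = 32/3; row 3: (23/5)/(2/5) = 23/2. Minimum is 32/3 at row 2 (s2 leaves); pivot element 6/5.
Divide row 2 by 6/5; eliminate column x_1 from the other rows.
Second iteration: most negative z-row entry is -4 in column x_2, so x_2 enters.
Ratio test on column x_2 — row 1: (55/3)/2 = 55/6; row 2: (32/3)/1 = 32/3; row 3: entry 0 ≤ 0. Minimum is 55/6 at row 1 (s1 leaves); pivot element 2.
Divide row 1 by 2; eliminate column x_2 from the other rows.
After both pivots, the entry at constraint row 3, column s1 is 0.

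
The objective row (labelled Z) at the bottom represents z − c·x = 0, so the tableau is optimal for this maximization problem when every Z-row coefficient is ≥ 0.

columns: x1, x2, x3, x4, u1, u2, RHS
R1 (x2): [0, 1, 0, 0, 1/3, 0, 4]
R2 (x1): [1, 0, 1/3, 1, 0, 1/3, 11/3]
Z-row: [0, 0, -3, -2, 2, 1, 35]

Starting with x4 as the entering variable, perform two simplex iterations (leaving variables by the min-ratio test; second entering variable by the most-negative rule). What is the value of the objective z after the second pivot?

Ratio test on column x4 — row 1: entry 0 ≤ 0; row 2: (11/3)/1 = 11/3. Minimum is 11/3 at row 2 (x1 leaves); pivot element 1.
Pivot on row 2; the Z-row RHS becomes 35 − (-2)·(11/3) = 127/3.
Next entering variable (most negative Z-row entry -7/3): x3.
Ratio test on column x3 — row 1: entry 0 ≤ 0; row 2: (11/3)/(1/3) = 11. Minimum is 11 at row 2 (x4 leaves); pivot element 1/3.
After the second pivot the Z-row RHS is 127/3 − (-7/3)·11 = 68.

68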